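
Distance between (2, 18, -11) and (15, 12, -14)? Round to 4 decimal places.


d = sqrt((15-2)^2 + (12-18)^2 + (-14--11)^2) = 14.6287

14.6287


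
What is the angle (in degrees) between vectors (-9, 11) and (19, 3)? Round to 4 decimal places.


dot = -9*19 + 11*3 = -138
|u| = 14.2127, |v| = 19.2354
cos(angle) = -0.5048
angle = 120.3168 degrees

120.3168 degrees


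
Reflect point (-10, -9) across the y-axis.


Reflection across y-axis: (x, y) -> (-x, y)
(-10, -9) -> (10, -9)

(10, -9)


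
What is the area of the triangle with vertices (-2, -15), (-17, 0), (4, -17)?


Area = |x1(y2-y3) + x2(y3-y1) + x3(y1-y2)| / 2
= |-2*(0--17) + -17*(-17--15) + 4*(-15-0)| / 2
= 30

30


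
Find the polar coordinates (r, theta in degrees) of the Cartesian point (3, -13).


r = sqrt(3^2 + (-13)^2) = 13.3417
theta = atan2(-13, 3) = 282.9946 degrees

r = 13.3417, theta = 282.9946 degrees


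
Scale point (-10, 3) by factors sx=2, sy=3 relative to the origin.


Scaling: (x*sx, y*sy) = (-10*2, 3*3) = (-20, 9)

(-20, 9)


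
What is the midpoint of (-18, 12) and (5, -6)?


Midpoint = ((-18+5)/2, (12+-6)/2) = (-6.5, 3)

(-6.5, 3)


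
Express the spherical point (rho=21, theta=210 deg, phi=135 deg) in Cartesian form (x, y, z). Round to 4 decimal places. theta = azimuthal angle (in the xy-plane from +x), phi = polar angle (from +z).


x = 21 * sin(135) * cos(210) = -12.8598
y = 21 * sin(135) * sin(210) = -7.4246
z = 21 * cos(135) = -14.8492

(-12.8598, -7.4246, -14.8492)


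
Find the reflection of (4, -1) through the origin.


Reflection through origin: (x, y) -> (-x, -y)
(4, -1) -> (-4, 1)

(-4, 1)


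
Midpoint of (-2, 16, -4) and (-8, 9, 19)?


Midpoint = ((-2+-8)/2, (16+9)/2, (-4+19)/2) = (-5, 12.5, 7.5)

(-5, 12.5, 7.5)


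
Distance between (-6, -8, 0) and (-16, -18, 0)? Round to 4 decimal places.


d = sqrt((-16--6)^2 + (-18--8)^2 + (0-0)^2) = 14.1421

14.1421


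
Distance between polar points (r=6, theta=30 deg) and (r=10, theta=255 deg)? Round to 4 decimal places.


d = sqrt(r1^2 + r2^2 - 2*r1*r2*cos(t2-t1))
d = sqrt(6^2 + 10^2 - 2*6*10*cos(255-30)) = 14.8611

14.8611


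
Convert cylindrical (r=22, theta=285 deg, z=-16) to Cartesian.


x = 22 * cos(285) = 5.694
y = 22 * sin(285) = -21.2504
z = -16

(5.694, -21.2504, -16)


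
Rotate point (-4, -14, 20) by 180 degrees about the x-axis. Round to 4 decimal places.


x' = -4
y' = -14*cos(180) - 20*sin(180) = 14
z' = -14*sin(180) + 20*cos(180) = -20

(-4, 14, -20)


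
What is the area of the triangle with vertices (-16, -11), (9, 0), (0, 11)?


Area = |x1(y2-y3) + x2(y3-y1) + x3(y1-y2)| / 2
= |-16*(0-11) + 9*(11--11) + 0*(-11-0)| / 2
= 187

187


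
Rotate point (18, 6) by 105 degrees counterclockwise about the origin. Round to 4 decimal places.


x' = 18*cos(105) - 6*sin(105) = -10.4543
y' = 18*sin(105) + 6*cos(105) = 15.8338

(-10.4543, 15.8338)


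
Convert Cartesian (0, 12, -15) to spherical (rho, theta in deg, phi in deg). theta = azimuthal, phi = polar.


rho = sqrt(0^2 + 12^2 + (-15)^2) = 19.2094
theta = atan2(12, 0) = 90 deg
phi = acos(-15/19.2094) = 141.3402 deg

rho = 19.2094, theta = 90 deg, phi = 141.3402 deg


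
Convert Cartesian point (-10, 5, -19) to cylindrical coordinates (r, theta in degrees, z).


r = sqrt((-10)^2 + 5^2) = 11.1803
theta = atan2(5, -10) = 153.4349 deg
z = -19

r = 11.1803, theta = 153.4349 deg, z = -19


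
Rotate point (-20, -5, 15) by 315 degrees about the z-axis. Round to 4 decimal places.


x' = -20*cos(315) - -5*sin(315) = -17.6777
y' = -20*sin(315) + -5*cos(315) = 10.6066
z' = 15

(-17.6777, 10.6066, 15)


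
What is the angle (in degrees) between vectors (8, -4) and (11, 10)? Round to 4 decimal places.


dot = 8*11 + -4*10 = 48
|u| = 8.9443, |v| = 14.8661
cos(angle) = 0.361
angle = 68.8387 degrees

68.8387 degrees


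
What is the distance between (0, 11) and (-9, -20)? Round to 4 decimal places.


d = sqrt((-9-0)^2 + (-20-11)^2) = 32.28

32.28


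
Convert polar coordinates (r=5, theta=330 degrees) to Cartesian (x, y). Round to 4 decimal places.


x = 5 * cos(330) = 4.3301
y = 5 * sin(330) = -2.5

(4.3301, -2.5)


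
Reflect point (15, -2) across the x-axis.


Reflection across x-axis: (x, y) -> (x, -y)
(15, -2) -> (15, 2)

(15, 2)


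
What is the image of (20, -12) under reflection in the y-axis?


Reflection across y-axis: (x, y) -> (-x, y)
(20, -12) -> (-20, -12)

(-20, -12)


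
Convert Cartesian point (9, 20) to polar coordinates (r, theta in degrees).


r = sqrt(9^2 + 20^2) = 21.9317
theta = atan2(20, 9) = 65.7723 degrees

r = 21.9317, theta = 65.7723 degrees


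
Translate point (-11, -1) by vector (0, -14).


Translation: (x+dx, y+dy) = (-11+0, -1+-14) = (-11, -15)

(-11, -15)


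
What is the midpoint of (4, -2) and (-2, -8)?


Midpoint = ((4+-2)/2, (-2+-8)/2) = (1, -5)

(1, -5)


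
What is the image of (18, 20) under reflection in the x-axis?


Reflection across x-axis: (x, y) -> (x, -y)
(18, 20) -> (18, -20)

(18, -20)


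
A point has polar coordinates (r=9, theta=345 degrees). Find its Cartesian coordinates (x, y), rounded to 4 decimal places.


x = 9 * cos(345) = 8.6933
y = 9 * sin(345) = -2.3294

(8.6933, -2.3294)


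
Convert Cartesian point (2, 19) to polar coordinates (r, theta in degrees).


r = sqrt(2^2 + 19^2) = 19.105
theta = atan2(19, 2) = 83.991 degrees

r = 19.105, theta = 83.991 degrees


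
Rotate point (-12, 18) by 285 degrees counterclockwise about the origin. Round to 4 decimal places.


x' = -12*cos(285) - 18*sin(285) = 14.2808
y' = -12*sin(285) + 18*cos(285) = 16.2499

(14.2808, 16.2499)


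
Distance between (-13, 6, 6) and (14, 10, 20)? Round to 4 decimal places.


d = sqrt((14--13)^2 + (10-6)^2 + (20-6)^2) = 30.6757

30.6757


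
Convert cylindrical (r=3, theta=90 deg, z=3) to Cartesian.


x = 3 * cos(90) = 0
y = 3 * sin(90) = 3
z = 3

(0, 3, 3)


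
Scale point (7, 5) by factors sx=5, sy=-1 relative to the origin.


Scaling: (x*sx, y*sy) = (7*5, 5*-1) = (35, -5)

(35, -5)


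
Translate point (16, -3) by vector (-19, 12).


Translation: (x+dx, y+dy) = (16+-19, -3+12) = (-3, 9)

(-3, 9)


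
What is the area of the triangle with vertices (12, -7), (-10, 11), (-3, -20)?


Area = |x1(y2-y3) + x2(y3-y1) + x3(y1-y2)| / 2
= |12*(11--20) + -10*(-20--7) + -3*(-7-11)| / 2
= 278

278


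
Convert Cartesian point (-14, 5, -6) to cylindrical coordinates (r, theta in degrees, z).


r = sqrt((-14)^2 + 5^2) = 14.8661
theta = atan2(5, -14) = 160.3462 deg
z = -6

r = 14.8661, theta = 160.3462 deg, z = -6


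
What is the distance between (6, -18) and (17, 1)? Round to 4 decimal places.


d = sqrt((17-6)^2 + (1--18)^2) = 21.9545

21.9545


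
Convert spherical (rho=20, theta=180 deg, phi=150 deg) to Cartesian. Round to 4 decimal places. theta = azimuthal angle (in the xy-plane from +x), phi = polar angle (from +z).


x = 20 * sin(150) * cos(180) = -10
y = 20 * sin(150) * sin(180) = 0
z = 20 * cos(150) = -17.3205

(-10, 0, -17.3205)


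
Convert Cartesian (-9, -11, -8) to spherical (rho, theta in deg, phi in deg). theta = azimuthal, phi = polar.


rho = sqrt((-9)^2 + (-11)^2 + (-8)^2) = 16.3095
theta = atan2(-11, -9) = 230.7106 deg
phi = acos(-8/16.3095) = 119.3742 deg

rho = 16.3095, theta = 230.7106 deg, phi = 119.3742 deg


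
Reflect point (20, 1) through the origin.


Reflection through origin: (x, y) -> (-x, -y)
(20, 1) -> (-20, -1)

(-20, -1)


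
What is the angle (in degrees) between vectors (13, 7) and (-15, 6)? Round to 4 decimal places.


dot = 13*-15 + 7*6 = -153
|u| = 14.7648, |v| = 16.1555
cos(angle) = -0.6414
angle = 129.8978 degrees

129.8978 degrees


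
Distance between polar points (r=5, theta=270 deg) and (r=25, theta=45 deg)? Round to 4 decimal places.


d = sqrt(r1^2 + r2^2 - 2*r1*r2*cos(t2-t1))
d = sqrt(5^2 + 25^2 - 2*5*25*cos(45-270)) = 28.7537

28.7537


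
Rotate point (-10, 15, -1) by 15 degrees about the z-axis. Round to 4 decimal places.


x' = -10*cos(15) - 15*sin(15) = -13.5415
y' = -10*sin(15) + 15*cos(15) = 11.9007
z' = -1

(-13.5415, 11.9007, -1)


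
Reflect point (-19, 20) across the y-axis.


Reflection across y-axis: (x, y) -> (-x, y)
(-19, 20) -> (19, 20)

(19, 20)


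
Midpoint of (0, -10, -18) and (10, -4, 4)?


Midpoint = ((0+10)/2, (-10+-4)/2, (-18+4)/2) = (5, -7, -7)

(5, -7, -7)


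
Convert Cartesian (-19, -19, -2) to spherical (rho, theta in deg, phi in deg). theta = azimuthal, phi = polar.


rho = sqrt((-19)^2 + (-19)^2 + (-2)^2) = 26.9444
theta = atan2(-19, -19) = 225 deg
phi = acos(-2/26.9444) = 94.2568 deg

rho = 26.9444, theta = 225 deg, phi = 94.2568 deg


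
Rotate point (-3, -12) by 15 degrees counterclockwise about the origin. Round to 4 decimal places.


x' = -3*cos(15) - -12*sin(15) = 0.2081
y' = -3*sin(15) + -12*cos(15) = -12.3676

(0.2081, -12.3676)


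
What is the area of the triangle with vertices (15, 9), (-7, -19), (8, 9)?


Area = |x1(y2-y3) + x2(y3-y1) + x3(y1-y2)| / 2
= |15*(-19-9) + -7*(9-9) + 8*(9--19)| / 2
= 98

98


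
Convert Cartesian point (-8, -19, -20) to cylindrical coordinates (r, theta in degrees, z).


r = sqrt((-8)^2 + (-19)^2) = 20.6155
theta = atan2(-19, -8) = 247.1663 deg
z = -20

r = 20.6155, theta = 247.1663 deg, z = -20


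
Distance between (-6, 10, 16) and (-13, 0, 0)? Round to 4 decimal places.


d = sqrt((-13--6)^2 + (0-10)^2 + (0-16)^2) = 20.1246

20.1246


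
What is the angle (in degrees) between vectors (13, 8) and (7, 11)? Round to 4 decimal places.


dot = 13*7 + 8*11 = 179
|u| = 15.2643, |v| = 13.0384
cos(angle) = 0.8994
angle = 25.9213 degrees

25.9213 degrees


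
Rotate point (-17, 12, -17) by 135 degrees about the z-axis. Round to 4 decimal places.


x' = -17*cos(135) - 12*sin(135) = 3.5355
y' = -17*sin(135) + 12*cos(135) = -20.5061
z' = -17

(3.5355, -20.5061, -17)


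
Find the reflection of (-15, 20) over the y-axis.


Reflection across y-axis: (x, y) -> (-x, y)
(-15, 20) -> (15, 20)

(15, 20)


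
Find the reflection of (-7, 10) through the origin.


Reflection through origin: (x, y) -> (-x, -y)
(-7, 10) -> (7, -10)

(7, -10)


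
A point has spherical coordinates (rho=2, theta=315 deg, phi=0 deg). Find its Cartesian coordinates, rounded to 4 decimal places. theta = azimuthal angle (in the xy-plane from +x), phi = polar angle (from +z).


x = 2 * sin(0) * cos(315) = 0
y = 2 * sin(0) * sin(315) = 0
z = 2 * cos(0) = 2

(0, 0, 2)


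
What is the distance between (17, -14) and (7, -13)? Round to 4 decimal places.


d = sqrt((7-17)^2 + (-13--14)^2) = 10.0499

10.0499


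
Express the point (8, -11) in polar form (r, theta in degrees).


r = sqrt(8^2 + (-11)^2) = 13.6015
theta = atan2(-11, 8) = 306.0274 degrees

r = 13.6015, theta = 306.0274 degrees


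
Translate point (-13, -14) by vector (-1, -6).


Translation: (x+dx, y+dy) = (-13+-1, -14+-6) = (-14, -20)

(-14, -20)


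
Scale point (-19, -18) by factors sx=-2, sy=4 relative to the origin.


Scaling: (x*sx, y*sy) = (-19*-2, -18*4) = (38, -72)

(38, -72)


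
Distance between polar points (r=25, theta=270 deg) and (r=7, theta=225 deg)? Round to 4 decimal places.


d = sqrt(r1^2 + r2^2 - 2*r1*r2*cos(t2-t1))
d = sqrt(25^2 + 7^2 - 2*25*7*cos(225-270)) = 20.6522

20.6522


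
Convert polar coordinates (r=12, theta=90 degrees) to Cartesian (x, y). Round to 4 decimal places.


x = 12 * cos(90) = 0
y = 12 * sin(90) = 12

(0, 12)


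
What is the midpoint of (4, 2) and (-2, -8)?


Midpoint = ((4+-2)/2, (2+-8)/2) = (1, -3)

(1, -3)


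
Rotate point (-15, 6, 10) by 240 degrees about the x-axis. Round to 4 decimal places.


x' = -15
y' = 6*cos(240) - 10*sin(240) = 5.6603
z' = 6*sin(240) + 10*cos(240) = -10.1962

(-15, 5.6603, -10.1962)


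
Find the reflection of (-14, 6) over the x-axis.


Reflection across x-axis: (x, y) -> (x, -y)
(-14, 6) -> (-14, -6)

(-14, -6)


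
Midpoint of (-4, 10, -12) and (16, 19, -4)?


Midpoint = ((-4+16)/2, (10+19)/2, (-12+-4)/2) = (6, 14.5, -8)

(6, 14.5, -8)


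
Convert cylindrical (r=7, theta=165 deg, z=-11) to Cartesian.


x = 7 * cos(165) = -6.7615
y = 7 * sin(165) = 1.8117
z = -11

(-6.7615, 1.8117, -11)


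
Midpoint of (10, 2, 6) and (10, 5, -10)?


Midpoint = ((10+10)/2, (2+5)/2, (6+-10)/2) = (10, 3.5, -2)

(10, 3.5, -2)


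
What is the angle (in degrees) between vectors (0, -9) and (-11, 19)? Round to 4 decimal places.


dot = 0*-11 + -9*19 = -171
|u| = 9, |v| = 21.9545
cos(angle) = -0.8654
angle = 149.9314 degrees

149.9314 degrees


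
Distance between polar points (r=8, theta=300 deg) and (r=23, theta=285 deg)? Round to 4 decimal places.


d = sqrt(r1^2 + r2^2 - 2*r1*r2*cos(t2-t1))
d = sqrt(8^2 + 23^2 - 2*8*23*cos(285-300)) = 15.4123

15.4123


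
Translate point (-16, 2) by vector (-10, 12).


Translation: (x+dx, y+dy) = (-16+-10, 2+12) = (-26, 14)

(-26, 14)


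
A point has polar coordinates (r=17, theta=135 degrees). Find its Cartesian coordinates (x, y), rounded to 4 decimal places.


x = 17 * cos(135) = -12.0208
y = 17 * sin(135) = 12.0208

(-12.0208, 12.0208)


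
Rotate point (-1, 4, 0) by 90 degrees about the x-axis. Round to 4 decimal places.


x' = -1
y' = 4*cos(90) - 0*sin(90) = 0
z' = 4*sin(90) + 0*cos(90) = 4

(-1, 0, 4)


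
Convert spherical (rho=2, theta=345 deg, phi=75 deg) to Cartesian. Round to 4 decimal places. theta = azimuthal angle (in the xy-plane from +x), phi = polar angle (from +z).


x = 2 * sin(75) * cos(345) = 1.866
y = 2 * sin(75) * sin(345) = -0.5
z = 2 * cos(75) = 0.5176

(1.866, -0.5, 0.5176)


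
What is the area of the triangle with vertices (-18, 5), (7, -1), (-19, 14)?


Area = |x1(y2-y3) + x2(y3-y1) + x3(y1-y2)| / 2
= |-18*(-1-14) + 7*(14-5) + -19*(5--1)| / 2
= 109.5

109.5


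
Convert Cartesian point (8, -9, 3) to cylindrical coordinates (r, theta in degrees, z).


r = sqrt(8^2 + (-9)^2) = 12.0416
theta = atan2(-9, 8) = 311.6335 deg
z = 3

r = 12.0416, theta = 311.6335 deg, z = 3


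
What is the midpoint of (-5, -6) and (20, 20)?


Midpoint = ((-5+20)/2, (-6+20)/2) = (7.5, 7)

(7.5, 7)


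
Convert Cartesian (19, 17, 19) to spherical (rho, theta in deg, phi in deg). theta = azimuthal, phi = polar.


rho = sqrt(19^2 + 17^2 + 19^2) = 31.7962
theta = atan2(17, 19) = 41.8202 deg
phi = acos(19/31.7962) = 53.305 deg

rho = 31.7962, theta = 41.8202 deg, phi = 53.305 deg


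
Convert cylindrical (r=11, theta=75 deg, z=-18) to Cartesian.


x = 11 * cos(75) = 2.847
y = 11 * sin(75) = 10.6252
z = -18

(2.847, 10.6252, -18)


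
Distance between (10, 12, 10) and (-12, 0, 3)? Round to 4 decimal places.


d = sqrt((-12-10)^2 + (0-12)^2 + (3-10)^2) = 26.0192

26.0192


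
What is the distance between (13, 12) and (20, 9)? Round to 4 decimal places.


d = sqrt((20-13)^2 + (9-12)^2) = 7.6158

7.6158


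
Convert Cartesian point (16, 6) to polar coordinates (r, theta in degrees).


r = sqrt(16^2 + 6^2) = 17.088
theta = atan2(6, 16) = 20.556 degrees

r = 17.088, theta = 20.556 degrees


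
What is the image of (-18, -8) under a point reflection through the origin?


Reflection through origin: (x, y) -> (-x, -y)
(-18, -8) -> (18, 8)

(18, 8)


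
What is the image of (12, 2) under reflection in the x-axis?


Reflection across x-axis: (x, y) -> (x, -y)
(12, 2) -> (12, -2)

(12, -2)


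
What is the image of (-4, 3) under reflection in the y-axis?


Reflection across y-axis: (x, y) -> (-x, y)
(-4, 3) -> (4, 3)

(4, 3)


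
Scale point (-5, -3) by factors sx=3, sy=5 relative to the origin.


Scaling: (x*sx, y*sy) = (-5*3, -3*5) = (-15, -15)

(-15, -15)


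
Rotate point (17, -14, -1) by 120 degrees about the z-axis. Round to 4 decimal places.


x' = 17*cos(120) - -14*sin(120) = 3.6244
y' = 17*sin(120) + -14*cos(120) = 21.7224
z' = -1

(3.6244, 21.7224, -1)


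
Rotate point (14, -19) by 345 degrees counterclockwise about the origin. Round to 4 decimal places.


x' = 14*cos(345) - -19*sin(345) = 8.6054
y' = 14*sin(345) + -19*cos(345) = -21.9761

(8.6054, -21.9761)


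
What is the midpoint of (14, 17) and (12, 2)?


Midpoint = ((14+12)/2, (17+2)/2) = (13, 9.5)

(13, 9.5)


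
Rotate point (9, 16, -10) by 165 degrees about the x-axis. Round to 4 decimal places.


x' = 9
y' = 16*cos(165) - -10*sin(165) = -12.8666
z' = 16*sin(165) + -10*cos(165) = 13.8004

(9, -12.8666, 13.8004)


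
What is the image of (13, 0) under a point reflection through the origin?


Reflection through origin: (x, y) -> (-x, -y)
(13, 0) -> (-13, 0)

(-13, 0)


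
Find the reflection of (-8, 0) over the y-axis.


Reflection across y-axis: (x, y) -> (-x, y)
(-8, 0) -> (8, 0)

(8, 0)


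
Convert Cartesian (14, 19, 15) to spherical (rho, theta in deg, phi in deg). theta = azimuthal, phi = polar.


rho = sqrt(14^2 + 19^2 + 15^2) = 27.9643
theta = atan2(19, 14) = 53.6156 deg
phi = acos(15/27.9643) = 57.5612 deg

rho = 27.9643, theta = 53.6156 deg, phi = 57.5612 deg


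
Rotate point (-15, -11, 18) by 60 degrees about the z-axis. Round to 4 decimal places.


x' = -15*cos(60) - -11*sin(60) = 2.0263
y' = -15*sin(60) + -11*cos(60) = -18.4904
z' = 18

(2.0263, -18.4904, 18)


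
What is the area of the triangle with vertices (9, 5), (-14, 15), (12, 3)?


Area = |x1(y2-y3) + x2(y3-y1) + x3(y1-y2)| / 2
= |9*(15-3) + -14*(3-5) + 12*(5-15)| / 2
= 8

8


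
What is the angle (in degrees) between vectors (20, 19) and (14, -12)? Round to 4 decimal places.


dot = 20*14 + 19*-12 = 52
|u| = 27.5862, |v| = 18.4391
cos(angle) = 0.1022
angle = 84.1325 degrees

84.1325 degrees


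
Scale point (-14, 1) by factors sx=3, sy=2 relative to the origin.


Scaling: (x*sx, y*sy) = (-14*3, 1*2) = (-42, 2)

(-42, 2)


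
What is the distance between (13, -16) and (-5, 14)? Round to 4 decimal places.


d = sqrt((-5-13)^2 + (14--16)^2) = 34.9857

34.9857


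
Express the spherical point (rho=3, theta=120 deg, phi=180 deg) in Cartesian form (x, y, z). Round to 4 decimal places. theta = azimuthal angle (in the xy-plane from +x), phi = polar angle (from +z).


x = 3 * sin(180) * cos(120) = 0
y = 3 * sin(180) * sin(120) = 0
z = 3 * cos(180) = -3

(0, 0, -3)


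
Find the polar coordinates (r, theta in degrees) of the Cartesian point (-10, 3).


r = sqrt((-10)^2 + 3^2) = 10.4403
theta = atan2(3, -10) = 163.3008 degrees

r = 10.4403, theta = 163.3008 degrees


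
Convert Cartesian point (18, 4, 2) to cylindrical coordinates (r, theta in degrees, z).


r = sqrt(18^2 + 4^2) = 18.4391
theta = atan2(4, 18) = 12.5288 deg
z = 2

r = 18.4391, theta = 12.5288 deg, z = 2


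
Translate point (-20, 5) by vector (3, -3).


Translation: (x+dx, y+dy) = (-20+3, 5+-3) = (-17, 2)

(-17, 2)


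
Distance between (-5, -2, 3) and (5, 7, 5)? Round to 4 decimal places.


d = sqrt((5--5)^2 + (7--2)^2 + (5-3)^2) = 13.6015

13.6015


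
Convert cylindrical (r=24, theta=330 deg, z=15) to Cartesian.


x = 24 * cos(330) = 20.7846
y = 24 * sin(330) = -12
z = 15

(20.7846, -12, 15)


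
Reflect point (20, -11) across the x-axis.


Reflection across x-axis: (x, y) -> (x, -y)
(20, -11) -> (20, 11)

(20, 11)


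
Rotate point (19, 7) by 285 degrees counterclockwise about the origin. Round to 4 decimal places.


x' = 19*cos(285) - 7*sin(285) = 11.679
y' = 19*sin(285) + 7*cos(285) = -16.5409

(11.679, -16.5409)


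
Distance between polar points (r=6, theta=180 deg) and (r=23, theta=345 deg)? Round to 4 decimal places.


d = sqrt(r1^2 + r2^2 - 2*r1*r2*cos(t2-t1))
d = sqrt(6^2 + 23^2 - 2*6*23*cos(345-180)) = 28.8374

28.8374


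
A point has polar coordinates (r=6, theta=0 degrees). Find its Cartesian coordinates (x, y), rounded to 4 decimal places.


x = 6 * cos(0) = 6
y = 6 * sin(0) = 0

(6, 0)


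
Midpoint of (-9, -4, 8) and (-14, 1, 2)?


Midpoint = ((-9+-14)/2, (-4+1)/2, (8+2)/2) = (-11.5, -1.5, 5)

(-11.5, -1.5, 5)


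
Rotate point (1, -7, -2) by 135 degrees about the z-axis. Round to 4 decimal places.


x' = 1*cos(135) - -7*sin(135) = 4.2426
y' = 1*sin(135) + -7*cos(135) = 5.6569
z' = -2

(4.2426, 5.6569, -2)


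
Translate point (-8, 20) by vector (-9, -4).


Translation: (x+dx, y+dy) = (-8+-9, 20+-4) = (-17, 16)

(-17, 16)


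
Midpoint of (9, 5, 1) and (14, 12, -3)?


Midpoint = ((9+14)/2, (5+12)/2, (1+-3)/2) = (11.5, 8.5, -1)

(11.5, 8.5, -1)


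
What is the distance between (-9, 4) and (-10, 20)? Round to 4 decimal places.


d = sqrt((-10--9)^2 + (20-4)^2) = 16.0312

16.0312


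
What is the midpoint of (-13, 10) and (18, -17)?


Midpoint = ((-13+18)/2, (10+-17)/2) = (2.5, -3.5)

(2.5, -3.5)


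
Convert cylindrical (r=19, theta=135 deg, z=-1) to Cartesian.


x = 19 * cos(135) = -13.435
y = 19 * sin(135) = 13.435
z = -1

(-13.435, 13.435, -1)


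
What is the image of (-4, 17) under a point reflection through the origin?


Reflection through origin: (x, y) -> (-x, -y)
(-4, 17) -> (4, -17)

(4, -17)


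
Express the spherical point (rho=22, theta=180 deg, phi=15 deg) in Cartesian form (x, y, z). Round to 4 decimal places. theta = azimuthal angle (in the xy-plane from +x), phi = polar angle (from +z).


x = 22 * sin(15) * cos(180) = -5.694
y = 22 * sin(15) * sin(180) = 0
z = 22 * cos(15) = 21.2504

(-5.694, 0, 21.2504)


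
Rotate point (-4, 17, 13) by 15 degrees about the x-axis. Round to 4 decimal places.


x' = -4
y' = 17*cos(15) - 13*sin(15) = 13.0561
z' = 17*sin(15) + 13*cos(15) = 16.957

(-4, 13.0561, 16.957)


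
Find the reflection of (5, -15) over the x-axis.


Reflection across x-axis: (x, y) -> (x, -y)
(5, -15) -> (5, 15)

(5, 15)


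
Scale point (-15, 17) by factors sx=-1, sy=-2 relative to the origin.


Scaling: (x*sx, y*sy) = (-15*-1, 17*-2) = (15, -34)

(15, -34)


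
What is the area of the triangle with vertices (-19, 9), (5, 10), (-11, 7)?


Area = |x1(y2-y3) + x2(y3-y1) + x3(y1-y2)| / 2
= |-19*(10-7) + 5*(7-9) + -11*(9-10)| / 2
= 28

28


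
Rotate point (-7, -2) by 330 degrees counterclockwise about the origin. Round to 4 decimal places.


x' = -7*cos(330) - -2*sin(330) = -7.0622
y' = -7*sin(330) + -2*cos(330) = 1.7679

(-7.0622, 1.7679)


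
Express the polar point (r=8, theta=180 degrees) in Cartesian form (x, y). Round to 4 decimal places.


x = 8 * cos(180) = -8
y = 8 * sin(180) = 0

(-8, 0)


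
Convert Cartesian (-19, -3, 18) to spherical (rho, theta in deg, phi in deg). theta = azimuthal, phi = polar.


rho = sqrt((-19)^2 + (-3)^2 + 18^2) = 26.3439
theta = atan2(-3, -19) = 188.9726 deg
phi = acos(18/26.3439) = 46.9002 deg

rho = 26.3439, theta = 188.9726 deg, phi = 46.9002 deg


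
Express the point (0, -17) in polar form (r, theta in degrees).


r = sqrt(0^2 + (-17)^2) = 17
theta = atan2(-17, 0) = 270 degrees

r = 17, theta = 270 degrees


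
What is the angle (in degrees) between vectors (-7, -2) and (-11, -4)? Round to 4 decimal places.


dot = -7*-11 + -2*-4 = 85
|u| = 7.2801, |v| = 11.7047
cos(angle) = 0.9975
angle = 4.0377 degrees

4.0377 degrees


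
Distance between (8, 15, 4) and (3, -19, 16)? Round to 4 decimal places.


d = sqrt((3-8)^2 + (-19-15)^2 + (16-4)^2) = 36.4005

36.4005


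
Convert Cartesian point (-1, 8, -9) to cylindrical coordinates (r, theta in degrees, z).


r = sqrt((-1)^2 + 8^2) = 8.0623
theta = atan2(8, -1) = 97.125 deg
z = -9

r = 8.0623, theta = 97.125 deg, z = -9


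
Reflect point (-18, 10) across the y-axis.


Reflection across y-axis: (x, y) -> (-x, y)
(-18, 10) -> (18, 10)

(18, 10)


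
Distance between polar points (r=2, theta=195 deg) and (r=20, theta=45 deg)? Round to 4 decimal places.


d = sqrt(r1^2 + r2^2 - 2*r1*r2*cos(t2-t1))
d = sqrt(2^2 + 20^2 - 2*2*20*cos(45-195)) = 21.755

21.755


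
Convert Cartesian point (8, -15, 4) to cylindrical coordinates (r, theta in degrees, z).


r = sqrt(8^2 + (-15)^2) = 17
theta = atan2(-15, 8) = 298.0725 deg
z = 4

r = 17, theta = 298.0725 deg, z = 4


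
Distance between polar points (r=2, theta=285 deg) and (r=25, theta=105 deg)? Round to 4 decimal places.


d = sqrt(r1^2 + r2^2 - 2*r1*r2*cos(t2-t1))
d = sqrt(2^2 + 25^2 - 2*2*25*cos(105-285)) = 27

27


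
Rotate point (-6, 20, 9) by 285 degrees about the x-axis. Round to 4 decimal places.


x' = -6
y' = 20*cos(285) - 9*sin(285) = 13.8697
z' = 20*sin(285) + 9*cos(285) = -16.9891

(-6, 13.8697, -16.9891)


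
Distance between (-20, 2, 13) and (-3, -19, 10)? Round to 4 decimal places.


d = sqrt((-3--20)^2 + (-19-2)^2 + (10-13)^2) = 27.1846

27.1846


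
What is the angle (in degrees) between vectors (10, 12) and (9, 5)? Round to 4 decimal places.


dot = 10*9 + 12*5 = 150
|u| = 15.6205, |v| = 10.2956
cos(angle) = 0.9327
angle = 21.1398 degrees

21.1398 degrees


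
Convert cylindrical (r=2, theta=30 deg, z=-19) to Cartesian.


x = 2 * cos(30) = 1.7321
y = 2 * sin(30) = 1
z = -19

(1.7321, 1, -19)


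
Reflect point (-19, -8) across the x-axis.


Reflection across x-axis: (x, y) -> (x, -y)
(-19, -8) -> (-19, 8)

(-19, 8)


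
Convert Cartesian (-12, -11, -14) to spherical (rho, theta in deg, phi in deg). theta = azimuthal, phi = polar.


rho = sqrt((-12)^2 + (-11)^2 + (-14)^2) = 21.4709
theta = atan2(-11, -12) = 222.5104 deg
phi = acos(-14/21.4709) = 130.696 deg

rho = 21.4709, theta = 222.5104 deg, phi = 130.696 deg


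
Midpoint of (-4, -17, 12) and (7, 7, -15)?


Midpoint = ((-4+7)/2, (-17+7)/2, (12+-15)/2) = (1.5, -5, -1.5)

(1.5, -5, -1.5)


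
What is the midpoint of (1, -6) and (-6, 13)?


Midpoint = ((1+-6)/2, (-6+13)/2) = (-2.5, 3.5)

(-2.5, 3.5)


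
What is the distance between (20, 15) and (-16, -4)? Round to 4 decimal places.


d = sqrt((-16-20)^2 + (-4-15)^2) = 40.7063

40.7063


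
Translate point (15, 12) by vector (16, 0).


Translation: (x+dx, y+dy) = (15+16, 12+0) = (31, 12)

(31, 12)


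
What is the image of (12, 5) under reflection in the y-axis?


Reflection across y-axis: (x, y) -> (-x, y)
(12, 5) -> (-12, 5)

(-12, 5)


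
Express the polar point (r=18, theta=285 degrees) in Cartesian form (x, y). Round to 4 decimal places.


x = 18 * cos(285) = 4.6587
y = 18 * sin(285) = -17.3867

(4.6587, -17.3867)


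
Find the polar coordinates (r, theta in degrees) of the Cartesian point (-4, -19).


r = sqrt((-4)^2 + (-19)^2) = 19.4165
theta = atan2(-19, -4) = 258.1113 degrees

r = 19.4165, theta = 258.1113 degrees


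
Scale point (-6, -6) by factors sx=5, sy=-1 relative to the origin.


Scaling: (x*sx, y*sy) = (-6*5, -6*-1) = (-30, 6)

(-30, 6)


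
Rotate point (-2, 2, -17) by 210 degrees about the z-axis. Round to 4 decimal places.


x' = -2*cos(210) - 2*sin(210) = 2.7321
y' = -2*sin(210) + 2*cos(210) = -0.7321
z' = -17

(2.7321, -0.7321, -17)


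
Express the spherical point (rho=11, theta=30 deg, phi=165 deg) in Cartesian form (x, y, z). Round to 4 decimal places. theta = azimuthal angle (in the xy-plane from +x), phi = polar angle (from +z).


x = 11 * sin(165) * cos(30) = 2.4656
y = 11 * sin(165) * sin(30) = 1.4235
z = 11 * cos(165) = -10.6252

(2.4656, 1.4235, -10.6252)


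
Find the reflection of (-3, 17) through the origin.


Reflection through origin: (x, y) -> (-x, -y)
(-3, 17) -> (3, -17)

(3, -17)


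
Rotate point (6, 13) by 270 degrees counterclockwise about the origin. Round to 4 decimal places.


x' = 6*cos(270) - 13*sin(270) = 13
y' = 6*sin(270) + 13*cos(270) = -6

(13, -6)


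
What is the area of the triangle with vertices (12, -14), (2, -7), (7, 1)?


Area = |x1(y2-y3) + x2(y3-y1) + x3(y1-y2)| / 2
= |12*(-7-1) + 2*(1--14) + 7*(-14--7)| / 2
= 57.5

57.5


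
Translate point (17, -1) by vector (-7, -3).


Translation: (x+dx, y+dy) = (17+-7, -1+-3) = (10, -4)

(10, -4)


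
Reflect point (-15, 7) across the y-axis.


Reflection across y-axis: (x, y) -> (-x, y)
(-15, 7) -> (15, 7)

(15, 7)


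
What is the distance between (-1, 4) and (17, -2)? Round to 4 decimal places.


d = sqrt((17--1)^2 + (-2-4)^2) = 18.9737

18.9737


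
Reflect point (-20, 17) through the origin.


Reflection through origin: (x, y) -> (-x, -y)
(-20, 17) -> (20, -17)

(20, -17)


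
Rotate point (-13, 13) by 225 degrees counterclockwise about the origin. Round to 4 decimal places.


x' = -13*cos(225) - 13*sin(225) = 18.3848
y' = -13*sin(225) + 13*cos(225) = 0

(18.3848, 0)


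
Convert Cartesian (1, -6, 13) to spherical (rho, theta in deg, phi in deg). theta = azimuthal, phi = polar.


rho = sqrt(1^2 + (-6)^2 + 13^2) = 14.3527
theta = atan2(-6, 1) = 279.4623 deg
phi = acos(13/14.3527) = 25.0751 deg

rho = 14.3527, theta = 279.4623 deg, phi = 25.0751 deg


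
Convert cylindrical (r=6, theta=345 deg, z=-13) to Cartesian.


x = 6 * cos(345) = 5.7956
y = 6 * sin(345) = -1.5529
z = -13

(5.7956, -1.5529, -13)


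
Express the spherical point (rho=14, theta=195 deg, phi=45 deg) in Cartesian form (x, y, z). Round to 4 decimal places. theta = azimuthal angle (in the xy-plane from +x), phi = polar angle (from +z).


x = 14 * sin(45) * cos(195) = -9.5622
y = 14 * sin(45) * sin(195) = -2.5622
z = 14 * cos(45) = 9.8995

(-9.5622, -2.5622, 9.8995)


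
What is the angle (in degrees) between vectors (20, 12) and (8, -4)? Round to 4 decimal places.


dot = 20*8 + 12*-4 = 112
|u| = 23.3238, |v| = 8.9443
cos(angle) = 0.5369
angle = 57.5288 degrees

57.5288 degrees


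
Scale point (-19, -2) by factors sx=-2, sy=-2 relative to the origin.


Scaling: (x*sx, y*sy) = (-19*-2, -2*-2) = (38, 4)

(38, 4)


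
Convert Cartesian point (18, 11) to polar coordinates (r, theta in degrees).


r = sqrt(18^2 + 11^2) = 21.095
theta = atan2(11, 18) = 31.4296 degrees

r = 21.095, theta = 31.4296 degrees


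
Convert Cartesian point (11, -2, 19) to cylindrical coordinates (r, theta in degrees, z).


r = sqrt(11^2 + (-2)^2) = 11.1803
theta = atan2(-2, 11) = 349.6952 deg
z = 19

r = 11.1803, theta = 349.6952 deg, z = 19


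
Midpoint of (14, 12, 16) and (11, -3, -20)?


Midpoint = ((14+11)/2, (12+-3)/2, (16+-20)/2) = (12.5, 4.5, -2)

(12.5, 4.5, -2)


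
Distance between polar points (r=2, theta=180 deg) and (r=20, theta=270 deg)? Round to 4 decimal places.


d = sqrt(r1^2 + r2^2 - 2*r1*r2*cos(t2-t1))
d = sqrt(2^2 + 20^2 - 2*2*20*cos(270-180)) = 20.0998

20.0998


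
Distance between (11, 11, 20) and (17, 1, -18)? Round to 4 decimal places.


d = sqrt((17-11)^2 + (1-11)^2 + (-18-20)^2) = 39.7492

39.7492


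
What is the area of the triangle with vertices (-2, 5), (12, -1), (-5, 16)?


Area = |x1(y2-y3) + x2(y3-y1) + x3(y1-y2)| / 2
= |-2*(-1-16) + 12*(16-5) + -5*(5--1)| / 2
= 68

68


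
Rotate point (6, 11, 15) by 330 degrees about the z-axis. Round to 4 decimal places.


x' = 6*cos(330) - 11*sin(330) = 10.6962
y' = 6*sin(330) + 11*cos(330) = 6.5263
z' = 15

(10.6962, 6.5263, 15)


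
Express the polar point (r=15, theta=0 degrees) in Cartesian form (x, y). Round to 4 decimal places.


x = 15 * cos(0) = 15
y = 15 * sin(0) = 0

(15, 0)


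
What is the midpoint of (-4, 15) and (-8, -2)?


Midpoint = ((-4+-8)/2, (15+-2)/2) = (-6, 6.5)

(-6, 6.5)


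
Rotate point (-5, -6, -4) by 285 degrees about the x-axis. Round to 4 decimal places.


x' = -5
y' = -6*cos(285) - -4*sin(285) = -5.4166
z' = -6*sin(285) + -4*cos(285) = 4.7603

(-5, -5.4166, 4.7603)


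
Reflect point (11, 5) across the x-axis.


Reflection across x-axis: (x, y) -> (x, -y)
(11, 5) -> (11, -5)

(11, -5)


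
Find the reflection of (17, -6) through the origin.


Reflection through origin: (x, y) -> (-x, -y)
(17, -6) -> (-17, 6)

(-17, 6)


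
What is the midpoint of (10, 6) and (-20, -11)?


Midpoint = ((10+-20)/2, (6+-11)/2) = (-5, -2.5)

(-5, -2.5)


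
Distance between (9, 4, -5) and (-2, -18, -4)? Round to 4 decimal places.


d = sqrt((-2-9)^2 + (-18-4)^2 + (-4--5)^2) = 24.6171

24.6171


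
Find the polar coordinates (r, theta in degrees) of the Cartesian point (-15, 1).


r = sqrt((-15)^2 + 1^2) = 15.0333
theta = atan2(1, -15) = 176.1859 degrees

r = 15.0333, theta = 176.1859 degrees


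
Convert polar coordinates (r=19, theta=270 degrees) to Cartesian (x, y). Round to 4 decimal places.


x = 19 * cos(270) = 0
y = 19 * sin(270) = -19

(0, -19)


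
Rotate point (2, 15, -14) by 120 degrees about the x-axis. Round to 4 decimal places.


x' = 2
y' = 15*cos(120) - -14*sin(120) = 4.6244
z' = 15*sin(120) + -14*cos(120) = 19.9904

(2, 4.6244, 19.9904)


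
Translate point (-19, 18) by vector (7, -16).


Translation: (x+dx, y+dy) = (-19+7, 18+-16) = (-12, 2)

(-12, 2)


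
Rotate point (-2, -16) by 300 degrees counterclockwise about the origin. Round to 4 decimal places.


x' = -2*cos(300) - -16*sin(300) = -14.8564
y' = -2*sin(300) + -16*cos(300) = -6.2679

(-14.8564, -6.2679)


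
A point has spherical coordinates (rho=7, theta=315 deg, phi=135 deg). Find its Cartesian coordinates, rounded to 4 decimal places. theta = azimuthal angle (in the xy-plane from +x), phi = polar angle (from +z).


x = 7 * sin(135) * cos(315) = 3.5
y = 7 * sin(135) * sin(315) = -3.5
z = 7 * cos(135) = -4.9497

(3.5, -3.5, -4.9497)


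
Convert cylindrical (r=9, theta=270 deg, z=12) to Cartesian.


x = 9 * cos(270) = 0
y = 9 * sin(270) = -9
z = 12

(0, -9, 12)


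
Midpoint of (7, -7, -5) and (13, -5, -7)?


Midpoint = ((7+13)/2, (-7+-5)/2, (-5+-7)/2) = (10, -6, -6)

(10, -6, -6)


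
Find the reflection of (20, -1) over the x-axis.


Reflection across x-axis: (x, y) -> (x, -y)
(20, -1) -> (20, 1)

(20, 1)


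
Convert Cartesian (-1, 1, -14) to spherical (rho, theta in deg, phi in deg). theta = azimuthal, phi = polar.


rho = sqrt((-1)^2 + 1^2 + (-14)^2) = 14.0712
theta = atan2(1, -1) = 135 deg
phi = acos(-14/14.0712) = 174.2318 deg

rho = 14.0712, theta = 135 deg, phi = 174.2318 deg


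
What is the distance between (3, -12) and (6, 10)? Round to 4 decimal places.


d = sqrt((6-3)^2 + (10--12)^2) = 22.2036

22.2036


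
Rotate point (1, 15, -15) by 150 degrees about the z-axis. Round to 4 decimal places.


x' = 1*cos(150) - 15*sin(150) = -8.366
y' = 1*sin(150) + 15*cos(150) = -12.4904
z' = -15

(-8.366, -12.4904, -15)


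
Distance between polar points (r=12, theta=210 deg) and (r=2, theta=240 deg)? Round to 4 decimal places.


d = sqrt(r1^2 + r2^2 - 2*r1*r2*cos(t2-t1))
d = sqrt(12^2 + 2^2 - 2*12*2*cos(240-210)) = 10.3165

10.3165


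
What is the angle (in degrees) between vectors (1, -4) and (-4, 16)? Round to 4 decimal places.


dot = 1*-4 + -4*16 = -68
|u| = 4.1231, |v| = 16.4924
cos(angle) = -1
angle = 180 degrees

180 degrees


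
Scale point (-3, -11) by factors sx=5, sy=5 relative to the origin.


Scaling: (x*sx, y*sy) = (-3*5, -11*5) = (-15, -55)

(-15, -55)


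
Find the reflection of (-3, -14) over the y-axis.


Reflection across y-axis: (x, y) -> (-x, y)
(-3, -14) -> (3, -14)

(3, -14)


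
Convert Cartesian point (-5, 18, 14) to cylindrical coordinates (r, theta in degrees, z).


r = sqrt((-5)^2 + 18^2) = 18.6815
theta = atan2(18, -5) = 105.5241 deg
z = 14

r = 18.6815, theta = 105.5241 deg, z = 14


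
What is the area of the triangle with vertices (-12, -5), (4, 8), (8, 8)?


Area = |x1(y2-y3) + x2(y3-y1) + x3(y1-y2)| / 2
= |-12*(8-8) + 4*(8--5) + 8*(-5-8)| / 2
= 26

26


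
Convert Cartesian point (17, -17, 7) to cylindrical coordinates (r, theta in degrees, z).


r = sqrt(17^2 + (-17)^2) = 24.0416
theta = atan2(-17, 17) = 315 deg
z = 7

r = 24.0416, theta = 315 deg, z = 7


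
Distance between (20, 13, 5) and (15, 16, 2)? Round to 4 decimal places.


d = sqrt((15-20)^2 + (16-13)^2 + (2-5)^2) = 6.5574

6.5574


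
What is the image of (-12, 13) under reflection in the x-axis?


Reflection across x-axis: (x, y) -> (x, -y)
(-12, 13) -> (-12, -13)

(-12, -13)


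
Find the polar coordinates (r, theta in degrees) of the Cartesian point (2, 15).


r = sqrt(2^2 + 15^2) = 15.1327
theta = atan2(15, 2) = 82.4054 degrees

r = 15.1327, theta = 82.4054 degrees


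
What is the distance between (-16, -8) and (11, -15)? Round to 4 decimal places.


d = sqrt((11--16)^2 + (-15--8)^2) = 27.8927

27.8927


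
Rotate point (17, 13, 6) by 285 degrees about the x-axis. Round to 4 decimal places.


x' = 17
y' = 13*cos(285) - 6*sin(285) = 9.1602
z' = 13*sin(285) + 6*cos(285) = -11.0041

(17, 9.1602, -11.0041)


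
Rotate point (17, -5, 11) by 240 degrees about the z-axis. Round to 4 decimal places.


x' = 17*cos(240) - -5*sin(240) = -12.8301
y' = 17*sin(240) + -5*cos(240) = -12.2224
z' = 11

(-12.8301, -12.2224, 11)


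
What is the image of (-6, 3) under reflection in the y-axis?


Reflection across y-axis: (x, y) -> (-x, y)
(-6, 3) -> (6, 3)

(6, 3)


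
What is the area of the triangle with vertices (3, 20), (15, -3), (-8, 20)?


Area = |x1(y2-y3) + x2(y3-y1) + x3(y1-y2)| / 2
= |3*(-3-20) + 15*(20-20) + -8*(20--3)| / 2
= 126.5

126.5


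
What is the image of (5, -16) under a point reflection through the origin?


Reflection through origin: (x, y) -> (-x, -y)
(5, -16) -> (-5, 16)

(-5, 16)


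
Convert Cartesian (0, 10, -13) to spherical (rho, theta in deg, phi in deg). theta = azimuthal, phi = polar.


rho = sqrt(0^2 + 10^2 + (-13)^2) = 16.4012
theta = atan2(10, 0) = 90 deg
phi = acos(-13/16.4012) = 142.4314 deg

rho = 16.4012, theta = 90 deg, phi = 142.4314 deg


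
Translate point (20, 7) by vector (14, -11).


Translation: (x+dx, y+dy) = (20+14, 7+-11) = (34, -4)

(34, -4)


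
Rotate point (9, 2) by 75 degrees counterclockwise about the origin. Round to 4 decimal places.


x' = 9*cos(75) - 2*sin(75) = 0.3975
y' = 9*sin(75) + 2*cos(75) = 9.211

(0.3975, 9.211)


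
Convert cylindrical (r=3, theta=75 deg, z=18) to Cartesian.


x = 3 * cos(75) = 0.7765
y = 3 * sin(75) = 2.8978
z = 18

(0.7765, 2.8978, 18)


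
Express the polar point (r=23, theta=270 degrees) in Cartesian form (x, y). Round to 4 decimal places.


x = 23 * cos(270) = 0
y = 23 * sin(270) = -23

(0, -23)


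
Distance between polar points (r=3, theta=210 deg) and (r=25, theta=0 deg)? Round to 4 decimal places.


d = sqrt(r1^2 + r2^2 - 2*r1*r2*cos(t2-t1))
d = sqrt(3^2 + 25^2 - 2*3*25*cos(0-210)) = 27.6388

27.6388


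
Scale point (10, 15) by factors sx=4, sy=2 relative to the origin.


Scaling: (x*sx, y*sy) = (10*4, 15*2) = (40, 30)

(40, 30)


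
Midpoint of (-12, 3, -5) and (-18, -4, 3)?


Midpoint = ((-12+-18)/2, (3+-4)/2, (-5+3)/2) = (-15, -0.5, -1)

(-15, -0.5, -1)


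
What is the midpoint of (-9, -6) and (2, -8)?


Midpoint = ((-9+2)/2, (-6+-8)/2) = (-3.5, -7)

(-3.5, -7)


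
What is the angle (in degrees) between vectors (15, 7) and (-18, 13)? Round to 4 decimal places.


dot = 15*-18 + 7*13 = -179
|u| = 16.5529, |v| = 22.2036
cos(angle) = -0.487
angle = 119.1455 degrees

119.1455 degrees


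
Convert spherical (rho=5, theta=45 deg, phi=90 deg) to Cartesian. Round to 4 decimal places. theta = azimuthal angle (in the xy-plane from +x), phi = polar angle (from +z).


x = 5 * sin(90) * cos(45) = 3.5355
y = 5 * sin(90) * sin(45) = 3.5355
z = 5 * cos(90) = 0

(3.5355, 3.5355, 0)


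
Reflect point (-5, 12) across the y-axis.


Reflection across y-axis: (x, y) -> (-x, y)
(-5, 12) -> (5, 12)

(5, 12)
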